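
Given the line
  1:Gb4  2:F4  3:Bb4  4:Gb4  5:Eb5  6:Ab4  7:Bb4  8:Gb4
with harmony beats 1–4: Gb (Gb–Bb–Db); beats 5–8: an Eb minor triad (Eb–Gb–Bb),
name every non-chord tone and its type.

The harmony at that moment is Gb major triad (Gb, Bb, Db); F4 is not a chord tone.
It is approached by step down from Gb4 and left by leap up to Bb4.
Step in, leap out — an escape tone.
The harmony at that moment is Eb minor triad (Eb, Gb, Bb); Ab4 is not a chord tone.
It is approached by leap down from Eb5 and left by step up to Bb4.
Leap in, step out — an appoggiatura.

F4 (beat 2) — escape tone; Ab4 (beat 6) — appoggiatura.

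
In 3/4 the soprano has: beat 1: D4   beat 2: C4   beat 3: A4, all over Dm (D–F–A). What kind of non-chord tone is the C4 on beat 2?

The harmony at that moment is D minor triad (D, F, A); C4 is not a chord tone.
It is approached by step down from D4 and left by leap up to A4.
Step in, leap out, on a weak beat — an escape tone.

Escape tone.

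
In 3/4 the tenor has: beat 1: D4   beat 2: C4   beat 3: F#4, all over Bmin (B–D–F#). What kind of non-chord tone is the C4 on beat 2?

The harmony at that moment is B minor triad (B, D, F#); C4 is not a chord tone.
It is approached by step down from D4 and left by leap up to F#4.
Step in, leap out, on a weak beat — an escape tone.

Escape tone.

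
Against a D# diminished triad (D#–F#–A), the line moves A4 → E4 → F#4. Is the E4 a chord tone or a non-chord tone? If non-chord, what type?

The harmony at that moment is D# diminished triad (D#, F#, A); E4 is not a chord tone.
It is approached by leap down from A4 and left by step up to F#4.
Leap in, step out — an appoggiatura.

Non-chord tone — an appoggiatura.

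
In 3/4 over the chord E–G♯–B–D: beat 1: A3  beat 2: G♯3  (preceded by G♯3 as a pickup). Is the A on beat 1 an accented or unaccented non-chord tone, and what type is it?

The harmony at that moment is E dominant seventh chord (E, G♯, B, D); A3 is not a chord tone.
It is approached by step up from G♯3 and left by step down to G♯3.
Step away and step back to the same note — a neighbor tone (upper neighbor).
It falls on the downbeat, so it is accented.

Accented neighbor tone.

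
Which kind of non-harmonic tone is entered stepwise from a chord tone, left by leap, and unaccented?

Escape tone.

Approach: by step. Departure: by leap. Metric position: weak.
Step in, leap out, from a weak position — an escape tone (échappée). (It is the mirror image of the appoggiatura, which leaps in and steps out on a strong beat.)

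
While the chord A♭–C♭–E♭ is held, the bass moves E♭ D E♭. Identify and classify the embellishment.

The harmony at that moment is A♭ minor triad (A♭, C♭, E♭); D is not a chord tone.
It is approached by step down from E♭ and left by step up to E♭.
Step away and step back to the same note — a neighbor tone (lower neighbor).

D is a neighbor tone.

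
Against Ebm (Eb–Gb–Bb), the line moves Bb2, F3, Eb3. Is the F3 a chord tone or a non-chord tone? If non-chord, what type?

Non-chord tone — an appoggiatura.

The harmony at that moment is Eb minor triad (Eb, Gb, Bb); F3 is not a chord tone.
It is approached by leap up from Bb2 and left by step down to Eb3.
Leap in, step out — an appoggiatura.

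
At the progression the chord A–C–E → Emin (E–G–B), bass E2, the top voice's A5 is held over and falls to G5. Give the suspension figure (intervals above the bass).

4–3 suspension.

At the second chord the bass is E2. The suspended A5 lies a fourth above the bass; after resolving down by step to G5, the interval above the bass becomes a third.
Suspension figures are named by those two intervals: 4–3.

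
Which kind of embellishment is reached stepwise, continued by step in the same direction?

Passing tone.

Approach: by step. Departure: by step, continuing in the same direction.
Stepwise on both sides with no change of direction means the note fills in the space between two different chord tones — a passing tone. (Had it turned back to its starting note it would be a neighbor tone instead.)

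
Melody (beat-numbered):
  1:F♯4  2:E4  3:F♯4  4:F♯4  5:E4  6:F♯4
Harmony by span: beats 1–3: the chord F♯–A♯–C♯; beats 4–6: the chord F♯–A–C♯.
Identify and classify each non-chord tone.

The harmony at that moment is F♯ major triad (F♯, A♯, C♯); E4 is not a chord tone.
It is approached by step down from F♯4 and left by step up to F♯4.
Step away and step back to the same note — a neighbor tone (lower neighbor).
The harmony at that moment is F♯ minor triad (F♯, A, C♯); E4 is not a chord tone.
It is approached by step down from F♯4 and left by step up to F♯4.
Step away and step back to the same note — a neighbor tone (lower neighbor).

E4 (beat 2) — neighbor tone; E4 (beat 5) — neighbor tone.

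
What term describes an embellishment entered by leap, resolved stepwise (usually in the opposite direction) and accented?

Approach: by leap. Departure: by step. Metric position: strong.
Leap in, step out, in a metrically strong position — an appoggiatura. (It is the mirror image of the escape tone, which steps in and leaps out from a weak position.)

Appoggiatura.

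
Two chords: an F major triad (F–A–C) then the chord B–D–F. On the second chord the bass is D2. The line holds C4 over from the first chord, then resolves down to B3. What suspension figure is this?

7–6 suspension.

At the second chord the bass is D2. The suspended C4 lies a seventh above the bass; after resolving down by step to B3, the interval above the bass becomes a sixth.
Suspension figures are named by those two intervals: 7–6.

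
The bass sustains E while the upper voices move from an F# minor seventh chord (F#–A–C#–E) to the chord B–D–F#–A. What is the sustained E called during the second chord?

Pedal tone (pedal point).

The harmony at that moment is B minor seventh chord (B, D, F#, A); E is not a chord tone.
It is held over (the same pitch as the preceding E) and then sustained as the same pitch into the next harmony.
Sustained through a change of harmony — a pedal tone.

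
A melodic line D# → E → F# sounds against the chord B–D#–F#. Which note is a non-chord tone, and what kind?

E is a passing tone.

The harmony at that moment is B major triad (B, D#, F#); E is not a chord tone.
It is approached by step up from D# and left by step up to F#.
Step in, step out in the same direction — a passing tone.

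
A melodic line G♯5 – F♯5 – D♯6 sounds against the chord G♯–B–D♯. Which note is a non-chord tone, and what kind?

F♯5 is an escape tone.

The harmony at that moment is G♯ minor triad (G♯, B, D♯); F♯5 is not a chord tone.
It is approached by step down from G♯5 and left by leap up to D♯6.
Step in, leap out — an escape tone.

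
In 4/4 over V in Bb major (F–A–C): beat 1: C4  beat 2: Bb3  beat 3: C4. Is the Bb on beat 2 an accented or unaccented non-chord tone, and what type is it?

The harmony at that moment is F major triad (F, A, C); Bb3 is not a chord tone.
It is approached by step down from C4 and left by step up to C4.
Step away and step back to the same note — a neighbor tone (lower neighbor).
It falls on a weak beat, so it is unaccented.

Unaccented neighbor tone.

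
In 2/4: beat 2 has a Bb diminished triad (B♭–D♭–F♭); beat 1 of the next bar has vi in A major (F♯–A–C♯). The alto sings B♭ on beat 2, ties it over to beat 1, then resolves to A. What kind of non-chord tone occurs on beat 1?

Suspension.

The harmony at that moment is F♯ minor triad (F♯, A, C♯); B♭ is not a chord tone.
It is held over (the same pitch as the preceding B♭) and left by step down to A.
Held over from the previous chord and resolving down by step — a suspension.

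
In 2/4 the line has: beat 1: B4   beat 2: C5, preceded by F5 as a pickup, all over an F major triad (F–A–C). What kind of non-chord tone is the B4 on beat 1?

The harmony at that moment is F major triad (F, A, C); B4 is not a chord tone.
It is approached by leap down from F5 and left by step up to C5.
Leap in, step out, metrically accented — an appoggiatura.

Appoggiatura.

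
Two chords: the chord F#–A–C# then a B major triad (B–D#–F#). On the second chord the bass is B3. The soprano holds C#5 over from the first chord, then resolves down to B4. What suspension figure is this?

At the second chord the bass is B3. The suspended C#5 lies a ninth above the bass; after resolving down by step to B4, the interval above the bass becomes an octave.
Suspension figures are named by those two intervals: 9–8.

9–8 suspension.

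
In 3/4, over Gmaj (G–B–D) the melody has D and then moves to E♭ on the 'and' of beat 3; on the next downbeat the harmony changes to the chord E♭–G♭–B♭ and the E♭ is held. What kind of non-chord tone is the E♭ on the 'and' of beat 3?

Anticipation.

The harmony at that moment is G major triad (G, B, D); E♭ is not a chord tone.
It is approached by step up from D and then sustained as the same pitch into the next harmony.
Arriving early and becoming a chord tone when the harmony changes — an anticipation.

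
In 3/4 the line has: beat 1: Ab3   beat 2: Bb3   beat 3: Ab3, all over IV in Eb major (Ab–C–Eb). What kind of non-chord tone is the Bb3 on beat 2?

The harmony at that moment is Ab major triad (Ab, C, Eb); Bb3 is not a chord tone.
It is approached by step up from Ab3 and left by step down to Ab3.
Step away and step back to the same note — a neighbor tone (upper neighbor).

Upper neighbor tone.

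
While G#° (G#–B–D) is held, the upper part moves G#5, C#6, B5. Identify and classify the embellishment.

The harmony at that moment is G# diminished triad (G#, B, D); C#6 is not a chord tone.
It is approached by leap up from G#5 and left by step down to B5.
Leap in, step out — an appoggiatura.

C#6 is an appoggiatura.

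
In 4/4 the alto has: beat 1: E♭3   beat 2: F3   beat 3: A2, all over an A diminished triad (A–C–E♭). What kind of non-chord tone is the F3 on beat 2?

The harmony at that moment is A diminished triad (A, C, E♭); F3 is not a chord tone.
It is approached by step up from E♭3 and left by leap down to A2.
Step in, leap out, on a weak beat — an escape tone.

Escape tone.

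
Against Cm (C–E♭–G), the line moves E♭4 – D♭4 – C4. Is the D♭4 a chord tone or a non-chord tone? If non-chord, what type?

Non-chord tone — a passing tone.

The harmony at that moment is C minor triad (C, E♭, G); D♭4 is not a chord tone.
It is approached by step down from E♭4 and left by step down to C4.
Step in, step out in the same direction — a passing tone.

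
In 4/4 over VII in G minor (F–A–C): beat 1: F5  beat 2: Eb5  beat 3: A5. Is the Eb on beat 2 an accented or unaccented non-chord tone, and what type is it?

The harmony at that moment is F major triad (F, A, C); Eb5 is not a chord tone.
It is approached by step down from F5 and left by leap up to A5.
Step in, leap out — an escape tone.
It falls on a weak beat, so it is unaccented.

Unaccented escape tone.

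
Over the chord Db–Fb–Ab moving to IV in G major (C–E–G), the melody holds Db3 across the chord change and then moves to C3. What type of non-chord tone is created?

The harmony at that moment is C major triad (C, E, G); Db3 is not a chord tone.
It is held over (the same pitch as the preceding Db3) and left by step down to C3.
Held over from the previous chord and resolving down by step — a suspension.

Db3 is a suspension.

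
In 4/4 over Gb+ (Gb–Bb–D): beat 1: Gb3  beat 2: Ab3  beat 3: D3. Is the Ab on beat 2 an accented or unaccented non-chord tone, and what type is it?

The harmony at that moment is Gb augmented triad (Gb, Bb, D); Ab3 is not a chord tone.
It is approached by step up from Gb3 and left by leap down to D3.
Step in, leap out — an escape tone.
It falls on a weak beat, so it is unaccented.

Unaccented escape tone.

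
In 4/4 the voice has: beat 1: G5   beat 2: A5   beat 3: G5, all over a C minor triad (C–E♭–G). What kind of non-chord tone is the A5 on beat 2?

Upper neighbor tone.

The harmony at that moment is C minor triad (C, E♭, G); A5 is not a chord tone.
It is approached by step up from G5 and left by step down to G5.
Step away and step back to the same note — a neighbor tone (upper neighbor).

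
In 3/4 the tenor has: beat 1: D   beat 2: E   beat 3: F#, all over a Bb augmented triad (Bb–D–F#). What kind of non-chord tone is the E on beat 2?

The harmony at that moment is Bb augmented triad (Bb, D, F#); E is not a chord tone.
It is approached by step up from D and left by step up to F#.
Step in, step out in the same direction — a passing tone.

Passing tone.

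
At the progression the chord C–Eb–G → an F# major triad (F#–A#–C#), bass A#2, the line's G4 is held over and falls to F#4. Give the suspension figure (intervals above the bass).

7–6 suspension.

At the second chord the bass is A#2. The suspended G4 lies a seventh above the bass; after resolving down by step to F#4, the interval above the bass becomes a sixth.
Suspension figures are named by those two intervals: 7–6.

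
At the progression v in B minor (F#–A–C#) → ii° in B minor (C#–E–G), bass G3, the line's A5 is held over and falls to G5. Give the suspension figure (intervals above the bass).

9–8 suspension.

At the second chord the bass is G3. The suspended A5 lies a ninth above the bass; after resolving down by step to G5, the interval above the bass becomes an octave.
Suspension figures are named by those two intervals: 9–8.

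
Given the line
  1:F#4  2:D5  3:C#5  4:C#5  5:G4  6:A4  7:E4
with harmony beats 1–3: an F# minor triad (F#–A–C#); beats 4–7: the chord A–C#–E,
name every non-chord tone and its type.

D5 (beat 2) — appoggiatura; G4 (beat 5) — appoggiatura.

The harmony at that moment is F# minor triad (F#, A, C#); D5 is not a chord tone.
It is approached by leap up from F#4 and left by step down to C#5.
Leap in, step out — an appoggiatura.
The harmony at that moment is A major triad (A, C#, E); G4 is not a chord tone.
It is approached by leap down from C#5 and left by step up to A4.
Leap in, step out — an appoggiatura.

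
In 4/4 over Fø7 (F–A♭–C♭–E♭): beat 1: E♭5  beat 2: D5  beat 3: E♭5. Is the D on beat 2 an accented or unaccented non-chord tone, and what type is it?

The harmony at that moment is F half-diminished seventh chord (F, A♭, C♭, E♭); D5 is not a chord tone.
It is approached by step down from E♭5 and left by step up to E♭5.
Step away and step back to the same note — a neighbor tone (lower neighbor).
It falls on a weak beat, so it is unaccented.

Unaccented neighbor tone.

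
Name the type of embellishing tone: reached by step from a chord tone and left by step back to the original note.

Neighbor tone.

Approach: by step. Departure: by step in the opposite direction, back to the starting pitch.
Stepwise on both sides but reversing to return to the same chord tone — a neighbor tone. (Had it continued onward in the same direction it would be a passing tone instead.)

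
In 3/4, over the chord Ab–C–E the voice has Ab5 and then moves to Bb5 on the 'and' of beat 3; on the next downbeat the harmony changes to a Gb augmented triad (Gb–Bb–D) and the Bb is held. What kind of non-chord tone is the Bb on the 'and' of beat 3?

The harmony at that moment is Ab augmented triad (Ab, C, E); Bb5 is not a chord tone.
It is approached by step up from Ab5 and then sustained as the same pitch into the next harmony.
Arriving early and becoming a chord tone when the harmony changes — an anticipation.

Anticipation.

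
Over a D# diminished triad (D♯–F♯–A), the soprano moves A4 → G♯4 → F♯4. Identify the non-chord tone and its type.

G♯4 is a passing tone.

The harmony at that moment is D♯ diminished triad (D♯, F♯, A); G♯4 is not a chord tone.
It is approached by step down from A4 and left by step down to F♯4.
Step in, step out in the same direction — a passing tone.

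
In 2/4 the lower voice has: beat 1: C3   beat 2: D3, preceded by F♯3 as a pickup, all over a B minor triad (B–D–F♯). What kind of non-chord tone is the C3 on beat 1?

The harmony at that moment is B minor triad (B, D, F♯); C3 is not a chord tone.
It is approached by leap down from F♯3 and left by step up to D3.
Leap in, step out, metrically accented — an appoggiatura.

Appoggiatura.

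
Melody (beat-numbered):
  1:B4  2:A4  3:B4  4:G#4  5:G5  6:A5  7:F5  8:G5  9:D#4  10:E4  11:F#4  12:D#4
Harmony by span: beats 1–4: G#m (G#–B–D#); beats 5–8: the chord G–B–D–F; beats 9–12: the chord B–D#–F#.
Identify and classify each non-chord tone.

The harmony at that moment is G# minor triad (G#, B, D#); A4 is not a chord tone.
It is approached by step down from B4 and left by step up to B4.
Step away and step back to the same note — a neighbor tone (lower neighbor).
The harmony at that moment is G dominant seventh chord (G, B, D, F); A5 is not a chord tone.
It is approached by step up from G5 and left by leap down to F5.
Step in, leap out — an escape tone.
The harmony at that moment is B major triad (B, D#, F#); E4 is not a chord tone.
It is approached by step up from D#4 and left by step up to F#4.
Step in, step out in the same direction — a passing tone.

A4 (beat 2) — neighbor tone; A5 (beat 6) — escape tone; E4 (beat 10) — passing tone.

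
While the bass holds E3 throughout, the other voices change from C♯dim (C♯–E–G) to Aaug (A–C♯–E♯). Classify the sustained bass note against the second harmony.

Pedal tone (pedal point).

The harmony at that moment is A augmented triad (A, C♯, E♯); E3 is not a chord tone.
It is held over (the same pitch as the preceding E3) and then sustained as the same pitch into the next harmony.
Sustained through a change of harmony — a pedal tone.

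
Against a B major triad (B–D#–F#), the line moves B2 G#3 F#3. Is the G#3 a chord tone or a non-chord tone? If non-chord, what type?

The harmony at that moment is B major triad (B, D#, F#); G#3 is not a chord tone.
It is approached by leap up from B2 and left by step down to F#3.
Leap in, step out — an appoggiatura.

Non-chord tone — an appoggiatura.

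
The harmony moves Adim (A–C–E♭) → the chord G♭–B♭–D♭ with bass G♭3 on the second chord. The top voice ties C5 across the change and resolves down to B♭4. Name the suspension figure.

At the second chord the bass is G♭3. The suspended C5 lies a fourth above the bass; after resolving down by step to B♭4, the interval above the bass becomes a third.
Suspension figures are named by those two intervals: 4–3.

4–3 suspension.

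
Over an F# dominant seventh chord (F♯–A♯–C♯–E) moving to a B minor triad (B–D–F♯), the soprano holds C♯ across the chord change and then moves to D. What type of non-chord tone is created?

The harmony at that moment is B minor triad (B, D, F♯); C♯ is not a chord tone.
It is held over (the same pitch as the preceding C♯) and left by step up to D.
Held over from the previous chord and resolving up by step — a retardation.

C♯ is a retardation.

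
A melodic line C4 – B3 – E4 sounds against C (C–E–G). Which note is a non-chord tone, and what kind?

B3 is an escape tone.

The harmony at that moment is C major triad (C, E, G); B3 is not a chord tone.
It is approached by step down from C4 and left by leap up to E4.
Step in, leap out — an escape tone.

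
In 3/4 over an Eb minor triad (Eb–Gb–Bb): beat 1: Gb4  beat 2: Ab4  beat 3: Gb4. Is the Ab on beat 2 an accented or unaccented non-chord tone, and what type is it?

Unaccented neighbor tone.

The harmony at that moment is Eb minor triad (Eb, Gb, Bb); Ab4 is not a chord tone.
It is approached by step up from Gb4 and left by step down to Gb4.
Step away and step back to the same note — a neighbor tone (upper neighbor).
It falls on a weak beat, so it is unaccented.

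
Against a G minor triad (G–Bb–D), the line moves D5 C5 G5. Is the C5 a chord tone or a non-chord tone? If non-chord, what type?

The harmony at that moment is G minor triad (G, Bb, D); C5 is not a chord tone.
It is approached by step down from D5 and left by leap up to G5.
Step in, leap out — an escape tone.

Non-chord tone — an escape tone.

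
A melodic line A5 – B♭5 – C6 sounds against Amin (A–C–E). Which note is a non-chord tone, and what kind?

B♭5 is a passing tone.

The harmony at that moment is A minor triad (A, C, E); B♭5 is not a chord tone.
It is approached by step up from A5 and left by step up to C6.
Step in, step out in the same direction — a passing tone.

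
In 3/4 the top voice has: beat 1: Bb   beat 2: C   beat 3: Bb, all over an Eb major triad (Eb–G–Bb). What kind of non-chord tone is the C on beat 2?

Upper neighbor tone.

The harmony at that moment is Eb major triad (Eb, G, Bb); C is not a chord tone.
It is approached by step up from Bb and left by step down to Bb.
Step away and step back to the same note — a neighbor tone (upper neighbor).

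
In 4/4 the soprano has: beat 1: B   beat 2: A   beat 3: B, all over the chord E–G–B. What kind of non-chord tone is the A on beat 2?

The harmony at that moment is E minor triad (E, G, B); A is not a chord tone.
It is approached by step down from B and left by step up to B.
Step away and step back to the same note — a neighbor tone (lower neighbor).

Lower neighbor tone.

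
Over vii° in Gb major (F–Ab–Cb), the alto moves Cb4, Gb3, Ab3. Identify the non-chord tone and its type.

The harmony at that moment is F diminished triad (F, Ab, Cb); Gb3 is not a chord tone.
It is approached by leap down from Cb4 and left by step up to Ab3.
Leap in, step out — an appoggiatura.

Gb3 is an appoggiatura.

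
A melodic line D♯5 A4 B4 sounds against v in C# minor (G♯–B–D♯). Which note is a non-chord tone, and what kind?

The harmony at that moment is G♯ minor triad (G♯, B, D♯); A4 is not a chord tone.
It is approached by leap down from D♯5 and left by step up to B4.
Leap in, step out — an appoggiatura.

A4 is an appoggiatura.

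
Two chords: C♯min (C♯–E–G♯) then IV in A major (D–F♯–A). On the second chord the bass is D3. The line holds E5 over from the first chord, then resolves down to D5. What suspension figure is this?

9–8 suspension.

At the second chord the bass is D3. The suspended E5 lies a ninth above the bass; after resolving down by step to D5, the interval above the bass becomes an octave.
Suspension figures are named by those two intervals: 9–8.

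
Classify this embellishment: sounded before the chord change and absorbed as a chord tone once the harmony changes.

Approach: ahead of the chord change (typically by step), so it is dissonant against the current harmony. Departure: none — the same pitch is restated or held and is a chord tone of the new harmony.
Dissonant first, consonant once the harmony catches up: the note simply arrives early — an anticipation. (The reverse timing, consonant first and dissonant after the change, would be a suspension or retardation.)

Anticipation.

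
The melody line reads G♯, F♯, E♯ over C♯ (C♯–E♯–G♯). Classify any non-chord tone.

The harmony at that moment is C♯ major triad (C♯, E♯, G♯); F♯ is not a chord tone.
It is approached by step down from G♯ and left by step down to E♯.
Step in, step out in the same direction — a passing tone.

F♯ is a passing tone.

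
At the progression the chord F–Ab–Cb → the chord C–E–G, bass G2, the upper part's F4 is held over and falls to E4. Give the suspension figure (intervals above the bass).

7–6 suspension.

At the second chord the bass is G2. The suspended F4 lies a seventh above the bass; after resolving down by step to E4, the interval above the bass becomes a sixth.
Suspension figures are named by those two intervals: 7–6.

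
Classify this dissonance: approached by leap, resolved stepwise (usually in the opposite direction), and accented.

Approach: by leap. Departure: by step. Metric position: strong.
Leap in, step out, in a metrically strong position — an appoggiatura. (It is the mirror image of the escape tone, which steps in and leaps out from a weak position.)

Appoggiatura.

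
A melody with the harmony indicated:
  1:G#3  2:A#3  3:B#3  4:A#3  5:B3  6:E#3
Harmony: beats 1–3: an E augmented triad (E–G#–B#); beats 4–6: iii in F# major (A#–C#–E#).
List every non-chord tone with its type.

A#3 (beat 2) — passing tone; B3 (beat 5) — escape tone.

The harmony at that moment is E augmented triad (E, G#, B#); A#3 is not a chord tone.
It is approached by step up from G#3 and left by step up to B#3.
Step in, step out in the same direction — a passing tone.
The harmony at that moment is A# minor triad (A#, C#, E#); B3 is not a chord tone.
It is approached by step up from A#3 and left by leap down to E#3.
Step in, leap out — an escape tone.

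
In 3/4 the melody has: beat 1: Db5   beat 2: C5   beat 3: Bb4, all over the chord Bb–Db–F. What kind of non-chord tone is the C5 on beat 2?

The harmony at that moment is Bb minor triad (Bb, Db, F); C5 is not a chord tone.
It is approached by step down from Db5 and left by step down to Bb4.
Step in, step out in the same direction — a passing tone.

Passing tone.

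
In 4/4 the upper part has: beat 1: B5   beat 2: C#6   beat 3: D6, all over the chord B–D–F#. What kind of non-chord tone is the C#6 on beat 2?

The harmony at that moment is B minor triad (B, D, F#); C#6 is not a chord tone.
It is approached by step up from B5 and left by step up to D6.
Step in, step out in the same direction — a passing tone.

Passing tone.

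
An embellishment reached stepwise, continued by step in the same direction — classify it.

Approach: by step. Departure: by step, continuing in the same direction.
Stepwise on both sides with no change of direction means the note fills in the space between two different chord tones — a passing tone. (Had it turned back to its starting note it would be a neighbor tone instead.)

Passing tone.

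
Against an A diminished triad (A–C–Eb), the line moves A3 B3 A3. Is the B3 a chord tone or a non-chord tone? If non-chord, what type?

The harmony at that moment is A diminished triad (A, C, Eb); B3 is not a chord tone.
It is approached by step up from A3 and left by step down to A3.
Step away and step back to the same note — a neighbor tone (upper neighbor).

Non-chord tone — a neighbor tone.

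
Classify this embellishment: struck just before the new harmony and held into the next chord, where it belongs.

Anticipation.

Approach: ahead of the chord change (typically by step), so it is dissonant against the current harmony. Departure: none — the same pitch is restated or held and is a chord tone of the new harmony.
Dissonant first, consonant once the harmony catches up: the note simply arrives early — an anticipation. (The reverse timing, consonant first and dissonant after the change, would be a suspension or retardation.)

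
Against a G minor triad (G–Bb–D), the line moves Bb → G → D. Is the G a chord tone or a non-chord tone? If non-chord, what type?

G minor triad contains G, Bb, D; G is the root, so it is a chord tone.

Chord tone (the root of G minor triad).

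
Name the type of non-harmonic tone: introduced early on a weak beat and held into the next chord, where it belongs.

Approach: ahead of the chord change (typically by step), so it is dissonant against the current harmony. Departure: none — the same pitch is restated or held and is a chord tone of the new harmony.
Dissonant first, consonant once the harmony catches up: the note simply arrives early — an anticipation. (The reverse timing, consonant first and dissonant after the change, would be a suspension or retardation.)

Anticipation.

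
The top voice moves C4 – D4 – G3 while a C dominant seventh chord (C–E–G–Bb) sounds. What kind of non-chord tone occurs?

D4 is an escape tone.

The harmony at that moment is C dominant seventh chord (C, E, G, Bb); D4 is not a chord tone.
It is approached by step up from C4 and left by leap down to G3.
Step in, leap out — an escape tone.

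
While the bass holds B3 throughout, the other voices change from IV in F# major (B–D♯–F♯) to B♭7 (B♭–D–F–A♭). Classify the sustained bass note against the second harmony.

Pedal tone (pedal point).

The harmony at that moment is B♭ dominant seventh chord (B♭, D, F, A♭); B3 is not a chord tone.
It is held over (the same pitch as the preceding B3) and then sustained as the same pitch into the next harmony.
Sustained through a change of harmony — a pedal tone.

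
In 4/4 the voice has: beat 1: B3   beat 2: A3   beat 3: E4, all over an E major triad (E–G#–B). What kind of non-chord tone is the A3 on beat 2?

Escape tone.

The harmony at that moment is E major triad (E, G#, B); A3 is not a chord tone.
It is approached by step down from B3 and left by leap up to E4.
Step in, leap out, on a weak beat — an escape tone.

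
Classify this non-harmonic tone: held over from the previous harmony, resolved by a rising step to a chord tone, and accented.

Retardation.

Approach: by preparation — the pitch is first a chord tone, then held (tied or repeated) while the harmony changes under it. Departure: up by step. Metric position: strong.
A prepared dissonance that resolves upward by step — a retardation. (The same figure resolving downward would be a suspension.)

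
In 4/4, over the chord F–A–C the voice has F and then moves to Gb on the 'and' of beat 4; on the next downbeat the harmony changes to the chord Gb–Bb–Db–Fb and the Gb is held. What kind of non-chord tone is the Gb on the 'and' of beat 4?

Anticipation.

The harmony at that moment is F major triad (F, A, C); Gb is not a chord tone.
It is approached by step up from F and then sustained as the same pitch into the next harmony.
Arriving early and becoming a chord tone when the harmony changes — an anticipation.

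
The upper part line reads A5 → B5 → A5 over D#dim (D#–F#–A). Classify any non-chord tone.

B5 is a neighbor tone.

The harmony at that moment is D# diminished triad (D#, F#, A); B5 is not a chord tone.
It is approached by step up from A5 and left by step down to A5.
Step away and step back to the same note — a neighbor tone (upper neighbor).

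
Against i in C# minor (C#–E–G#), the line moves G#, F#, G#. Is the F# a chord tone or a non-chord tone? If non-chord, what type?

Non-chord tone — a neighbor tone.

The harmony at that moment is C# minor triad (C#, E, G#); F# is not a chord tone.
It is approached by step down from G# and left by step up to G#.
Step away and step back to the same note — a neighbor tone (lower neighbor).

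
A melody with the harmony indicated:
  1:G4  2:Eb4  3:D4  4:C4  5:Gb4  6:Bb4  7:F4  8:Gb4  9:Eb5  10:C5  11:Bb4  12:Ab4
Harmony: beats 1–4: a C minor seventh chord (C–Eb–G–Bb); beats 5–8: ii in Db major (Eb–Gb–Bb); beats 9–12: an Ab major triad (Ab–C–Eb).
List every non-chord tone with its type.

D4 (beat 3) — passing tone; F4 (beat 7) — appoggiatura; Bb4 (beat 11) — passing tone.

The harmony at that moment is C minor seventh chord (C, Eb, G, Bb); D4 is not a chord tone.
It is approached by step down from Eb4 and left by step down to C4.
Step in, step out in the same direction — a passing tone.
The harmony at that moment is Eb minor triad (Eb, Gb, Bb); F4 is not a chord tone.
It is approached by leap down from Bb4 and left by step up to Gb4.
Leap in, step out — an appoggiatura.
The harmony at that moment is Ab major triad (Ab, C, Eb); Bb4 is not a chord tone.
It is approached by step down from C5 and left by step down to Ab4.
Step in, step out in the same direction — a passing tone.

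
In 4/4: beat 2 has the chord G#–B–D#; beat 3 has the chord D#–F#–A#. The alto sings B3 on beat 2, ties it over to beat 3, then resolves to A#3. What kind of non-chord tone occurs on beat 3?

Suspension.

The harmony at that moment is D# minor triad (D#, F#, A#); B3 is not a chord tone.
It is held over (the same pitch as the preceding B3) and left by step down to A#3.
Held over from the previous chord and resolving down by step — a suspension.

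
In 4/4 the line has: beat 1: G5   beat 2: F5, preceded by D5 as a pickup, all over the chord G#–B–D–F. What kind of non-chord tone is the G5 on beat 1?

The harmony at that moment is G# diminished seventh chord (G#, B, D, F); G5 is not a chord tone.
It is approached by leap up from D5 and left by step down to F5.
Leap in, step out, metrically accented — an appoggiatura.

Appoggiatura.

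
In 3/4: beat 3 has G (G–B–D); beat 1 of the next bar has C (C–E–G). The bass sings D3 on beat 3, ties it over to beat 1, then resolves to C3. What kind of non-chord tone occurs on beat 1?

Suspension.

The harmony at that moment is C major triad (C, E, G); D3 is not a chord tone.
It is held over (the same pitch as the preceding D3) and left by step down to C3.
Held over from the previous chord and resolving down by step — a suspension.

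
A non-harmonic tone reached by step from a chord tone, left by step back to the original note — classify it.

Approach: by step. Departure: by step in the opposite direction, back to the starting pitch.
Stepwise on both sides but reversing to return to the same chord tone — a neighbor tone. (Had it continued onward in the same direction it would be a passing tone instead.)

Neighbor tone.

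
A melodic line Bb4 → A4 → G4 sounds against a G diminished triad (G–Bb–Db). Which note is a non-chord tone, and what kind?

A4 is a passing tone.

The harmony at that moment is G diminished triad (G, Bb, Db); A4 is not a chord tone.
It is approached by step down from Bb4 and left by step down to G4.
Step in, step out in the same direction — a passing tone.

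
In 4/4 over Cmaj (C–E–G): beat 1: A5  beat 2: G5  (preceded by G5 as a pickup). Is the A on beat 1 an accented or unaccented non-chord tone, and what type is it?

Accented neighbor tone.

The harmony at that moment is C major triad (C, E, G); A5 is not a chord tone.
It is approached by step up from G5 and left by step down to G5.
Step away and step back to the same note — a neighbor tone (upper neighbor).
It falls on the downbeat, so it is accented.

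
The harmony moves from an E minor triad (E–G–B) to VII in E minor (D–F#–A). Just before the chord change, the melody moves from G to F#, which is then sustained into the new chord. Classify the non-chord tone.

The harmony at that moment is E minor triad (E, G, B); F# is not a chord tone.
It is approached by step down from G and then sustained as the same pitch into the next harmony.
Arriving early and becoming a chord tone when the harmony changes — an anticipation.

F# is an anticipation.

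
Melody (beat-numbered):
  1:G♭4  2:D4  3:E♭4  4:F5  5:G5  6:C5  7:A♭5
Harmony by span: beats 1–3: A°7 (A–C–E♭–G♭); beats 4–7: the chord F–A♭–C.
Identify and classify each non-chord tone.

The harmony at that moment is A diminished seventh chord (A, C, E♭, G♭); D4 is not a chord tone.
It is approached by leap down from G♭4 and left by step up to E♭4.
Leap in, step out — an appoggiatura.
The harmony at that moment is F minor triad (F, A♭, C); G5 is not a chord tone.
It is approached by step up from F5 and left by leap down to C5.
Step in, leap out — an escape tone.

D4 (beat 2) — appoggiatura; G5 (beat 5) — escape tone.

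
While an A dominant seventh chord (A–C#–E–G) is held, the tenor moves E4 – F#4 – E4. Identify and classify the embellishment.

F#4 is a neighbor tone.

The harmony at that moment is A dominant seventh chord (A, C#, E, G); F#4 is not a chord tone.
It is approached by step up from E4 and left by step down to E4.
Step away and step back to the same note — a neighbor tone (upper neighbor).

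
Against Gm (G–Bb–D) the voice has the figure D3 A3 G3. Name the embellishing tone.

The harmony at that moment is G minor triad (G, Bb, D); A3 is not a chord tone.
It is approached by leap up from D3 and left by step down to G3.
Leap in, step out — an appoggiatura.

A3 is an appoggiatura.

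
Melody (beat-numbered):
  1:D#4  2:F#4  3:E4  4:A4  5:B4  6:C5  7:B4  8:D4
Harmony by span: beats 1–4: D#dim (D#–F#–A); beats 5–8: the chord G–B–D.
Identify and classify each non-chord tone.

The harmony at that moment is D# diminished triad (D#, F#, A); E4 is not a chord tone.
It is approached by step down from F#4 and left by leap up to A4.
Step in, leap out — an escape tone.
The harmony at that moment is G major triad (G, B, D); C5 is not a chord tone.
It is approached by step up from B4 and left by step down to B4.
Step away and step back to the same note — a neighbor tone (upper neighbor).

E4 (beat 3) — escape tone; C5 (beat 6) — neighbor tone.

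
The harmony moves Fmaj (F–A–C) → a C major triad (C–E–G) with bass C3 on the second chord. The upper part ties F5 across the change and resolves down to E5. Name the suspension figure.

At the second chord the bass is C3. The suspended F5 lies a fourth above the bass; after resolving down by step to E5, the interval above the bass becomes a third.
Suspension figures are named by those two intervals: 4–3.

4–3 suspension.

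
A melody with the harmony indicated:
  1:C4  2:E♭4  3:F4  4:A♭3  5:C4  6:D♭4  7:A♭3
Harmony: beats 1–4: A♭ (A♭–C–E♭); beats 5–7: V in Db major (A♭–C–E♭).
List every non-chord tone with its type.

The harmony at that moment is A♭ major triad (A♭, C, E♭); F4 is not a chord tone.
It is approached by step up from E♭4 and left by leap down to A♭3.
Step in, leap out — an escape tone.
The harmony at that moment is A♭ major triad (A♭, C, E♭); D♭4 is not a chord tone.
It is approached by step up from C4 and left by leap down to A♭3.
Step in, leap out — an escape tone.

F4 (beat 3) — escape tone; D♭4 (beat 6) — escape tone.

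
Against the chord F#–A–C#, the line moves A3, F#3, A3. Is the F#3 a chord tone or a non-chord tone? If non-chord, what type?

Chord tone (the root of F# minor triad).

F# minor triad contains F#, A, C#; F# is the root, so it is a chord tone.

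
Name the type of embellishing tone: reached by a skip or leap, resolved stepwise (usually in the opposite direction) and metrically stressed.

Approach: by leap. Departure: by step. Metric position: strong.
Leap in, step out, in a metrically strong position — an appoggiatura. (It is the mirror image of the escape tone, which steps in and leaps out from a weak position.)

Appoggiatura.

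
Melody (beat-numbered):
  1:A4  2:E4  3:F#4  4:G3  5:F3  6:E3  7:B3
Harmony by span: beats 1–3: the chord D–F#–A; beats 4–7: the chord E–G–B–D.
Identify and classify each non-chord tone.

E4 (beat 2) — appoggiatura; F3 (beat 5) — passing tone.

The harmony at that moment is D major triad (D, F#, A); E4 is not a chord tone.
It is approached by leap down from A4 and left by step up to F#4.
Leap in, step out — an appoggiatura.
The harmony at that moment is E minor seventh chord (E, G, B, D); F3 is not a chord tone.
It is approached by step down from G3 and left by step down to E3.
Step in, step out in the same direction — a passing tone.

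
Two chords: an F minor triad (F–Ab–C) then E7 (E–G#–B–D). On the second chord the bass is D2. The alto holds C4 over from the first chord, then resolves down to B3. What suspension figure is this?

At the second chord the bass is D2. The suspended C4 lies a seventh above the bass; after resolving down by step to B3, the interval above the bass becomes a sixth.
Suspension figures are named by those two intervals: 7–6.

7–6 suspension.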